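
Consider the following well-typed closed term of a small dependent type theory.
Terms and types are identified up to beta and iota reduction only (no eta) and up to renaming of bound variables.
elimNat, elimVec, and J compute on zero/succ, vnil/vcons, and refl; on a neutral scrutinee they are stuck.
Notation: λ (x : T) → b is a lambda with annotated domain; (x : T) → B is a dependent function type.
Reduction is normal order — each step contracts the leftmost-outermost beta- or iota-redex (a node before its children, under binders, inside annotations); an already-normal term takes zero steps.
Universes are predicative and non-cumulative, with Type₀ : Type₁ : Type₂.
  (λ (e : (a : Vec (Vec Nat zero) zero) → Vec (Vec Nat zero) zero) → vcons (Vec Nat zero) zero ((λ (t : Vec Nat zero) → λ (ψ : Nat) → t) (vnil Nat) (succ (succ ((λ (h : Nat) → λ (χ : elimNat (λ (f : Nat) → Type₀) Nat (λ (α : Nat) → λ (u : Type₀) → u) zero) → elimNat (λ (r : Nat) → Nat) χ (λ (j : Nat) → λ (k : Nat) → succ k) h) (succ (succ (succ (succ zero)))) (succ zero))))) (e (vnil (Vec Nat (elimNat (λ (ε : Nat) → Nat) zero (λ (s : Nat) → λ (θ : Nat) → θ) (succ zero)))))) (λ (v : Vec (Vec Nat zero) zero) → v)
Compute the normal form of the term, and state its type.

normal form:
  vcons (Vec Nat zero) zero (vnil Nat) (vnil (Vec Nat zero))
type:
  Vec (Vec Nat zero) (succ zero)
observation: normalization takes exactly 8 steps under the normal-order strategy.


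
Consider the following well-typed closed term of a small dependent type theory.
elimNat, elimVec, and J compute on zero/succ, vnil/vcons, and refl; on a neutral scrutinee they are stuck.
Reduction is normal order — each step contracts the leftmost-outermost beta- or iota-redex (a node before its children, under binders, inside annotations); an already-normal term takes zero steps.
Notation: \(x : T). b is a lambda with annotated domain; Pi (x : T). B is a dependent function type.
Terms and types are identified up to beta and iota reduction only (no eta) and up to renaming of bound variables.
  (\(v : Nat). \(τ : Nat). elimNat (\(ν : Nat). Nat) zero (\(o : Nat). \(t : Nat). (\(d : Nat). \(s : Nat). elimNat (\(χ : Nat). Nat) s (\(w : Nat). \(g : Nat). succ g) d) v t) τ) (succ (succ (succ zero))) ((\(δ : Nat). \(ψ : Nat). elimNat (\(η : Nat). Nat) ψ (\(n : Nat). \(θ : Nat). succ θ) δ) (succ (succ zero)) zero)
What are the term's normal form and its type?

normal form:
  succ (succ (succ (succ (succ (succ zero)))))
type:
  Nat


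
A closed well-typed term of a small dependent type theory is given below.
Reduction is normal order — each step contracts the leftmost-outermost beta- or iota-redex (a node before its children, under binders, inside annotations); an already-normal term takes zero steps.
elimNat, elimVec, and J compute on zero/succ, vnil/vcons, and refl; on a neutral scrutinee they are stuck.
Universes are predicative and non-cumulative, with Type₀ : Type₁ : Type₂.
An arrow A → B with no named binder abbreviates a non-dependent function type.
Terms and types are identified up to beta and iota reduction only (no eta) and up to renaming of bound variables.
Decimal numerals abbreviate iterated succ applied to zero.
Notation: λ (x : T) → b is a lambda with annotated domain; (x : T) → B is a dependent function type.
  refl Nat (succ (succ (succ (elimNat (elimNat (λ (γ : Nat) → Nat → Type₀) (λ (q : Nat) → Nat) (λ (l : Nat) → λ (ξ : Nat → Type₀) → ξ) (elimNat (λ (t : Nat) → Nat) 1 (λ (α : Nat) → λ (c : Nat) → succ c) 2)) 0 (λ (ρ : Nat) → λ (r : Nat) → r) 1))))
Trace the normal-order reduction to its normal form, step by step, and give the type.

reduction (normal order):
  refl Nat (succ (succ (succ (elimNat (elimNat (λ (γ : Nat) → Nat → Type₀) (λ (q : Nat) → Nat) (λ (l : Nat) → λ (ξ : Nat → Type₀) → ξ) (elimNat (λ (t : Nat) → Nat) 1 (λ (α : Nat) → λ (c : Nat) → succ c) 2)) 0 (λ (ρ : Nat) → λ (r : Nat) → r) 1))))
  ~> refl Nat (succ (succ (succ ((λ (γ : Nat) → λ (q : Nat) → q) 0 (elimNat (elimNat (λ (l : Nat) → Nat → Type₀) (λ (ξ : Nat) → Nat) (λ (t : Nat) → λ (α : Nat → Type₀) → α) (elimNat (λ (c : Nat) → Nat) 1 (λ (ρ : Nat) → λ (r : Nat) → succ r) 2)) 0 (λ (j : Nat) → λ (f : Nat) → f) 0)))))
  ~> refl Nat (succ (succ (succ ((λ (γ : Nat) → γ) (elimNat (elimNat (λ (q : Nat) → Nat → Type₀) (λ (l : Nat) → Nat) (λ (ξ : Nat) → λ (t : Nat → Type₀) → t) (elimNat (λ (α : Nat) → Nat) 1 (λ (c : Nat) → λ (ρ : Nat) → succ ρ) 2)) 0 (λ (r : Nat) → λ (j : Nat) → j) 0)))))
  ~> refl Nat (succ (succ (succ (elimNat (elimNat (λ (γ : Nat) → Nat → Type₀) (λ (q : Nat) → Nat) (λ (l : Nat) → λ (ξ : Nat → Type₀) → ξ) (elimNat (λ (t : Nat) → Nat) 1 (λ (α : Nat) → λ (c : Nat) → succ c) 2)) 0 (λ (ρ : Nat) → λ (r : Nat) → r) 0))))
  ~> refl Nat 3
type:
  Eq Nat 3 3


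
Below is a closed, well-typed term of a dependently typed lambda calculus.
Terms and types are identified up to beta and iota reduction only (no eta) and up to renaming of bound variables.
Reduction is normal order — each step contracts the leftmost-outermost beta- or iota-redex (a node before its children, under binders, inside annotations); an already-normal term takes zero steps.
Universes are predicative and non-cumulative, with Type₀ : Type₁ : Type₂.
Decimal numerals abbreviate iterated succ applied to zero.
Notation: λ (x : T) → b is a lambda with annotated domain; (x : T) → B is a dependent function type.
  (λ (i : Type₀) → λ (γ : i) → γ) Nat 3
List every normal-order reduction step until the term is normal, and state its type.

normal-order reduction:
  (λ (i : Type₀) → λ (γ : i) → γ) Nat 3
  ~> (λ (i : Nat) → i) 3
  ~> 3
inferred type:
  Nat


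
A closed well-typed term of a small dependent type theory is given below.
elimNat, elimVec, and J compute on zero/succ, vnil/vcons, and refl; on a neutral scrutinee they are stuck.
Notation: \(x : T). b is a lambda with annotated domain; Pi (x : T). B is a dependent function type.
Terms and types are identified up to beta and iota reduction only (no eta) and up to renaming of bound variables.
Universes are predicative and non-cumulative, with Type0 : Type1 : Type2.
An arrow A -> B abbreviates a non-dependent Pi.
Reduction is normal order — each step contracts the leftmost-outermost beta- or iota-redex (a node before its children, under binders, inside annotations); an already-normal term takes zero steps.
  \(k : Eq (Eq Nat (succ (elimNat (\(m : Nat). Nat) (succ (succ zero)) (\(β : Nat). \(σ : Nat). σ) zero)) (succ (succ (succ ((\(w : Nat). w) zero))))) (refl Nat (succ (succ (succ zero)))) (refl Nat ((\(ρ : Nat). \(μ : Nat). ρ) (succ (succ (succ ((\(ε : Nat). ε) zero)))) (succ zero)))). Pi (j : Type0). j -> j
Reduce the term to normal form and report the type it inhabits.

normal form:
  \(k : Eq (Eq Nat (succ (succ (succ zero))) (succ (succ (succ zero)))) (refl Nat (succ (succ (succ zero)))) (refl Nat (succ (succ (succ zero))))). Pi (m : Type0). m -> m
inferred type:
  Eq (Eq Nat (succ (succ (succ zero))) (succ (succ (succ zero)))) (refl Nat (succ (succ (succ zero)))) (refl Nat (succ (succ (succ zero)))) -> Type1


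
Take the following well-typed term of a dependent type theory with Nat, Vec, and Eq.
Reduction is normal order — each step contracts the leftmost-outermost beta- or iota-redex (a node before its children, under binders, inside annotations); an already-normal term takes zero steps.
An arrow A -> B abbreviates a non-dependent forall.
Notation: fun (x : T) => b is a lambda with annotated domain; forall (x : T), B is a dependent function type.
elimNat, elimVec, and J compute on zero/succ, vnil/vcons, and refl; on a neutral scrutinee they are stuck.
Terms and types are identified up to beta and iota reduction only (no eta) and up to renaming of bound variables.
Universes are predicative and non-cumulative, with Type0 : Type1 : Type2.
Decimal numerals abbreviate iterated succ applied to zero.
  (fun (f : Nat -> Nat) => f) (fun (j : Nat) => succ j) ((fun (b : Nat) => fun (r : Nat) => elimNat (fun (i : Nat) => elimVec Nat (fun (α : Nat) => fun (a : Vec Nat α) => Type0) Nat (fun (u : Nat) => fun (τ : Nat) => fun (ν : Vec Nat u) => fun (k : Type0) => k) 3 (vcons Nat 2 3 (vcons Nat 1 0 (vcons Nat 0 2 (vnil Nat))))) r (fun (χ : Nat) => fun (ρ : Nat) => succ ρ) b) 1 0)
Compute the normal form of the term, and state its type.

normal form:
  2
the term's type:
  Nat


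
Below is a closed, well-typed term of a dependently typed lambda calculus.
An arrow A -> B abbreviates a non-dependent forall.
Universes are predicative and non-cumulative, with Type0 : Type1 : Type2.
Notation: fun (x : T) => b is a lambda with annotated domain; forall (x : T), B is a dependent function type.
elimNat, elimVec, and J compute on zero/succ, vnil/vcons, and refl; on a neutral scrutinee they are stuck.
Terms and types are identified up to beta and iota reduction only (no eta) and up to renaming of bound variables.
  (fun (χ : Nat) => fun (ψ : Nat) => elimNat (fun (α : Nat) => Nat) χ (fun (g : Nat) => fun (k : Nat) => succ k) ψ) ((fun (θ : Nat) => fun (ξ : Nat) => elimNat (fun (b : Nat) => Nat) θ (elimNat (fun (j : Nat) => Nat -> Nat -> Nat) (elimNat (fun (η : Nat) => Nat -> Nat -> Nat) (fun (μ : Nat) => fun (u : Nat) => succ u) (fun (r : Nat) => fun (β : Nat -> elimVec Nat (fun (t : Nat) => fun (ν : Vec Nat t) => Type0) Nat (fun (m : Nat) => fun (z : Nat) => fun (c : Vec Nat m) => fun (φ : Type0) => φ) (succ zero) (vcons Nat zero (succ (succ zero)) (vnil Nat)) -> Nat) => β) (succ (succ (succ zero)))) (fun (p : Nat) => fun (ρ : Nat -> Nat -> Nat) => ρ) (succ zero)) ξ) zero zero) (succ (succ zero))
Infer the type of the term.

the term's type:
  Nat


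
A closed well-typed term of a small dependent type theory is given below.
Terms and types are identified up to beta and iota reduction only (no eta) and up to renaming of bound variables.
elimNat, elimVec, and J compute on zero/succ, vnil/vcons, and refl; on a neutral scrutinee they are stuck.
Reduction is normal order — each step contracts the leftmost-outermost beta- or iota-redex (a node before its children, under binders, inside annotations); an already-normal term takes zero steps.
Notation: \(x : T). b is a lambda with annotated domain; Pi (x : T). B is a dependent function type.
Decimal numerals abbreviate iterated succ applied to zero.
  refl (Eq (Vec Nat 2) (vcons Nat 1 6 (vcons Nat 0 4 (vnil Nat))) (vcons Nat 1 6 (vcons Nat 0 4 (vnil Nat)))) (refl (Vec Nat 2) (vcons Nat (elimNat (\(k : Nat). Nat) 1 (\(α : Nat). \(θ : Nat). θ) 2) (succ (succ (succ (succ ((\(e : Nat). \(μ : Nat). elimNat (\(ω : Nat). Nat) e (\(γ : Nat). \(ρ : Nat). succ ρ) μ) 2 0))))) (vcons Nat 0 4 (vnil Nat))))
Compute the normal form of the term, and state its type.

reduced normal form:
  refl (Eq (Vec Nat 2) (vcons Nat 1 6 (vcons Nat 0 4 (vnil Nat))) (vcons Nat 1 6 (vcons Nat 0 4 (vnil Nat)))) (refl (Vec Nat 2) (vcons Nat 1 6 (vcons Nat 0 4 (vnil Nat))))
type:
  Eq (Eq (Vec Nat 2) (vcons Nat 1 6 (vcons Nat 0 4 (vnil Nat))) (vcons Nat 1 6 (vcons Nat 0 4 (vnil Nat)))) (refl (Vec Nat 2) (vcons Nat 1 6 (vcons Nat 0 4 (vnil Nat)))) (refl (Vec Nat 2) (vcons Nat 1 6 (vcons Nat 0 4 (vnil Nat))))


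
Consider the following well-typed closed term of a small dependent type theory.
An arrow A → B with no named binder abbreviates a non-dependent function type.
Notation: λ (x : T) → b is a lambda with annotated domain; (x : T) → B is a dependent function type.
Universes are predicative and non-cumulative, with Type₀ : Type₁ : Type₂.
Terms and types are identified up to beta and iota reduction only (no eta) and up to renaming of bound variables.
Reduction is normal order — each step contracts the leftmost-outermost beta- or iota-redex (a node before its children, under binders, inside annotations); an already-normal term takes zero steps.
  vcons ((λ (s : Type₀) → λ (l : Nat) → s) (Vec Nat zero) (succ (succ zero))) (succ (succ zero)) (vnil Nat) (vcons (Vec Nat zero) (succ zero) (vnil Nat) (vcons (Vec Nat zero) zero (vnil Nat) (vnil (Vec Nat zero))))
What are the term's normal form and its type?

resulting normal form:
  vcons (Vec Nat zero) (succ (succ zero)) (vnil Nat) (vcons (Vec Nat zero) (succ zero) (vnil Nat) (vcons (Vec Nat zero) zero (vnil Nat) (vnil (Vec Nat zero))))
the term's type:
  Vec (Vec Nat zero) (succ (succ (succ zero)))


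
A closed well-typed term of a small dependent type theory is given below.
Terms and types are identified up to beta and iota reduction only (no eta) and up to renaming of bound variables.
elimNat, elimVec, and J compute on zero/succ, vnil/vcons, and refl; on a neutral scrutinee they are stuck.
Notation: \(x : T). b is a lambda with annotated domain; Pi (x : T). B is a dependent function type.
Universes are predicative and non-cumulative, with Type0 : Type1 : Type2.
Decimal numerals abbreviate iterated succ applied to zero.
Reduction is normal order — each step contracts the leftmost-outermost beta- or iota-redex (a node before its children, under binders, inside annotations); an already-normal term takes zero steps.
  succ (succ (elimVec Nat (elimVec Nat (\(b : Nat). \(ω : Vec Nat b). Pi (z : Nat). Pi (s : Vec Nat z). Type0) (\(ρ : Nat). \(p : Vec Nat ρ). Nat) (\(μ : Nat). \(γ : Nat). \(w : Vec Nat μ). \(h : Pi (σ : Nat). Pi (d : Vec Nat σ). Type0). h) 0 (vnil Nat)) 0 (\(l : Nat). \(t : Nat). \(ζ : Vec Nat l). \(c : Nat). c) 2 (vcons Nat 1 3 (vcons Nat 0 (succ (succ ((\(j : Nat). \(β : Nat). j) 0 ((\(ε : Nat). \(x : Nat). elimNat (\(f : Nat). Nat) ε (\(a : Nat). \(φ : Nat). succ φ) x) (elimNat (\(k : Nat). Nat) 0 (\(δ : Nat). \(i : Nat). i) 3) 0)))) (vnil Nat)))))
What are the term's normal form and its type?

reduced normal form:
  2
inferred type:
  Nat


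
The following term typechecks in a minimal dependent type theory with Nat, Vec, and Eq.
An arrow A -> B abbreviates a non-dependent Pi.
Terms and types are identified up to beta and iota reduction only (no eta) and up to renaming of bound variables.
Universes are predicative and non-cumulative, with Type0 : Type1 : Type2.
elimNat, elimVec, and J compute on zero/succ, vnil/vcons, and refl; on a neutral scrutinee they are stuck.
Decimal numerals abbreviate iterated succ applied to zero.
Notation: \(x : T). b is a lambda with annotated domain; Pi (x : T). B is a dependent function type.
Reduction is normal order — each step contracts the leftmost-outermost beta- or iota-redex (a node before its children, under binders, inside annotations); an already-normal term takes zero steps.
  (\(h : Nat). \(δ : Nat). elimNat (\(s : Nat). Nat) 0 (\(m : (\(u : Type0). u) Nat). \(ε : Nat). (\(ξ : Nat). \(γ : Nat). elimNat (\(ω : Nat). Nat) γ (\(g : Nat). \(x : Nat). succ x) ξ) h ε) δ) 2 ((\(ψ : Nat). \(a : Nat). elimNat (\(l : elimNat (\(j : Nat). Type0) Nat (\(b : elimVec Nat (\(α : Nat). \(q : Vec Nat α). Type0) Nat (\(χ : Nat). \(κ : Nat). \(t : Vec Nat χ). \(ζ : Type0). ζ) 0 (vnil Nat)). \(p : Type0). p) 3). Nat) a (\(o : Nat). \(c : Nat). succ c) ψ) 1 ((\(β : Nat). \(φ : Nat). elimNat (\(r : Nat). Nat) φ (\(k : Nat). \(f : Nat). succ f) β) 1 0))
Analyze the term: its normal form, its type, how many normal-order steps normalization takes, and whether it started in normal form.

normal form:
  4
type:
  Nat
steps to reach normal form (normal order): 31
term was already normal: no
first contracted redex: a beta-redex


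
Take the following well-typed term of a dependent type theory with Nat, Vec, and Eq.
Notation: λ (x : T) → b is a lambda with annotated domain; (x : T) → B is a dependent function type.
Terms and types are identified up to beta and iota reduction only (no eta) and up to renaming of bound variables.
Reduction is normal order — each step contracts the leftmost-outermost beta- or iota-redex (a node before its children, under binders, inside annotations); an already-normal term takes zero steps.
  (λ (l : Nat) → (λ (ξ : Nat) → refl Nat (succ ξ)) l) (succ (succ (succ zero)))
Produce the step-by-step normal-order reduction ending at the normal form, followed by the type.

normal-order reduction:
  (λ (l : Nat) → (λ (ξ : Nat) → refl Nat (succ ξ)) l) (succ (succ (succ zero)))
  ~> (λ (l : Nat) → refl Nat (succ l)) (succ (succ (succ zero)))
  ~> refl Nat (succ (succ (succ (succ zero))))
type:
  Eq Nat (succ (succ (succ (succ zero)))) (succ (succ (succ (succ zero))))


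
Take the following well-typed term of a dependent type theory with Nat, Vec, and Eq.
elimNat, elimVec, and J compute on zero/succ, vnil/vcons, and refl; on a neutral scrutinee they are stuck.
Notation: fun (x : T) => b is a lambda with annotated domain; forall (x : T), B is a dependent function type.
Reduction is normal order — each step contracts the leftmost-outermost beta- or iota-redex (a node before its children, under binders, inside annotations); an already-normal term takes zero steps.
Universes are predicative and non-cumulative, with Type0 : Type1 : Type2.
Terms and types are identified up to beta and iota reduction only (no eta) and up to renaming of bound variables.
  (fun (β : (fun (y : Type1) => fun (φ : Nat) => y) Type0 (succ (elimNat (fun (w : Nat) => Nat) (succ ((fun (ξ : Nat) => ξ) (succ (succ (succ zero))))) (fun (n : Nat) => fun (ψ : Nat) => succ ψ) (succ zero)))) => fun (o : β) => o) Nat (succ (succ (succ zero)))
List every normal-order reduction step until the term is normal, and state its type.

normal-order reduction sequence:
  (fun (β : (fun (y : Type1) => fun (φ : Nat) => y) Type0 (succ (elimNat (fun (w : Nat) => Nat) (succ ((fun (ξ : Nat) => ξ) (succ (succ (succ zero))))) (fun (n : Nat) => fun (ψ : Nat) => succ ψ) (succ zero)))) => fun (o : β) => o) Nat (succ (succ (succ zero)))
  ~> (fun (β : Nat) => β) (succ (succ (succ zero)))
  ~> succ (succ (succ zero))
type:
  Nat


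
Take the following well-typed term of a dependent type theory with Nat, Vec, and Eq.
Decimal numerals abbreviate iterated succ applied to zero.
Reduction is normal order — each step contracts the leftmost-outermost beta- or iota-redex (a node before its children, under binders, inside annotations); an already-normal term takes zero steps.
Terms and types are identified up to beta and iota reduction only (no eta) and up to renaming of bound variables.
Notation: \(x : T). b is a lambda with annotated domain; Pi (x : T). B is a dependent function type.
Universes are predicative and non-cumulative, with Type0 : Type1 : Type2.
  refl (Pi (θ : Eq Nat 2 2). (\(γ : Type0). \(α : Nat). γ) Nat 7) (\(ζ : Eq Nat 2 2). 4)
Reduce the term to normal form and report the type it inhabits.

reduced normal form:
  refl (Pi (θ : Eq Nat 2 2). Nat) (\(γ : Eq Nat 2 2). 4)
inferred type:
  Eq (Pi (θ : Eq Nat 2 2). Nat) (\(γ : Eq Nat 2 2). 4) (\(α : Eq Nat 2 2). 4)
observation: the first redex contracted is a beta-redex; the normal form is reached in 2 normal-order steps.


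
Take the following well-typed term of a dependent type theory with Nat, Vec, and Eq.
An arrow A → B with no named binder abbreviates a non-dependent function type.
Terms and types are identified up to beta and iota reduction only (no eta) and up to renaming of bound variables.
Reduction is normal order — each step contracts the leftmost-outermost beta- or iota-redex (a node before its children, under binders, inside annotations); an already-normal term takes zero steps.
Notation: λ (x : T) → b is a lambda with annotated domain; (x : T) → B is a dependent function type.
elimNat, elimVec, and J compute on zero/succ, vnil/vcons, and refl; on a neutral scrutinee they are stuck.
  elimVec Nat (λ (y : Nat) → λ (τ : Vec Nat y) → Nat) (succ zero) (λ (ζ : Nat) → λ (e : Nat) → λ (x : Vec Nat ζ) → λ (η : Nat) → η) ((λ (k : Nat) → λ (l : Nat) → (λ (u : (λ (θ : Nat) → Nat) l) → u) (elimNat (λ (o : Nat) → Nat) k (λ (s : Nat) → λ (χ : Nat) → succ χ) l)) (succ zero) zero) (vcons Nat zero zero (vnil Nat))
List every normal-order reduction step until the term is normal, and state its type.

reduction (normal order):
  elimVec Nat (λ (y : Nat) → λ (τ : Vec Nat y) → Nat) (succ zero) (λ (ζ : Nat) → λ (e : Nat) → λ (x : Vec Nat ζ) → λ (η : Nat) → η) ((λ (k : Nat) → λ (l : Nat) → (λ (u : (λ (θ : Nat) → Nat) l) → u) (elimNat (λ (o : Nat) → Nat) k (λ (s : Nat) → λ (χ : Nat) → succ χ) l)) (succ zero) zero) (vcons Nat zero zero (vnil Nat))
  ~> (λ (y : Nat) → λ (τ : Nat) → λ (ζ : Vec Nat y) → λ (e : Nat) → e) zero zero (vnil Nat) (elimVec Nat (λ (x : Nat) → λ (η : Vec Nat x) → Nat) (succ zero) (λ (k : Nat) → λ (l : Nat) → λ (u : Vec Nat k) → λ (θ : Nat) → θ) zero (vnil Nat))
  ~> (λ (y : Nat) → λ (τ : Vec Nat zero) → λ (ζ : Nat) → ζ) zero (vnil Nat) (elimVec Nat (λ (e : Nat) → λ (x : Vec Nat e) → Nat) (succ zero) (λ (η : Nat) → λ (k : Nat) → λ (l : Vec Nat η) → λ (u : Nat) → u) zero (vnil Nat))
  ~> (λ (y : Vec Nat zero) → λ (τ : Nat) → τ) (vnil Nat) (elimVec Nat (λ (ζ : Nat) → λ (e : Vec Nat ζ) → Nat) (succ zero) (λ (x : Nat) → λ (η : Nat) → λ (k : Vec Nat x) → λ (l : Nat) → l) zero (vnil Nat))
  ~> (λ (y : Nat) → y) (elimVec Nat (λ (τ : Nat) → λ (ζ : Vec Nat τ) → Nat) (succ zero) (λ (e : Nat) → λ (x : Nat) → λ (η : Vec Nat e) → λ (k : Nat) → k) zero (vnil Nat))
  ~> elimVec Nat (λ (y : Nat) → λ (τ : Vec Nat y) → Nat) (succ zero) (λ (ζ : Nat) → λ (e : Nat) → λ (x : Vec Nat ζ) → λ (η : Nat) → η) zero (vnil Nat)
  ~> succ zero
type:
  Nat


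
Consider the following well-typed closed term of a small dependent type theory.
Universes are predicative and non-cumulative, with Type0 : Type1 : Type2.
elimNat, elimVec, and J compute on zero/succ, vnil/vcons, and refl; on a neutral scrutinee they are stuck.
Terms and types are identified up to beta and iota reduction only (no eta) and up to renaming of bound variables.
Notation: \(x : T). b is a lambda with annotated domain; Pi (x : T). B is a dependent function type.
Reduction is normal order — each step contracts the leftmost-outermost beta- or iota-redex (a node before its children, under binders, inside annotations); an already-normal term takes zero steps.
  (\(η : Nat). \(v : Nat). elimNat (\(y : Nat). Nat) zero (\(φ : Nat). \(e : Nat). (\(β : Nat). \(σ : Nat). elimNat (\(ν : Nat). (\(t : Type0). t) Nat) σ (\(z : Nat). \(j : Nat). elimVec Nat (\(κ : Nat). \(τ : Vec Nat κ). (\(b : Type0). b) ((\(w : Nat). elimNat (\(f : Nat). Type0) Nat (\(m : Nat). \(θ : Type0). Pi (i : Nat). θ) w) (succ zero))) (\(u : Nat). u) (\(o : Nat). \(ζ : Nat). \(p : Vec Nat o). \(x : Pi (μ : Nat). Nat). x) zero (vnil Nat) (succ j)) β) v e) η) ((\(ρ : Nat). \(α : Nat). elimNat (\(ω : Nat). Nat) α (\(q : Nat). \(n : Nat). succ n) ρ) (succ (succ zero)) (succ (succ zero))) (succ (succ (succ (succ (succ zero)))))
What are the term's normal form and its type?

reduced normal form:
  succ (succ (succ (succ (succ (succ (succ (succ (succ (succ (succ (succ (succ (succ (succ (succ (succ (succ (succ (succ zero)))))))))))))))))))
the term's type:
  Nat


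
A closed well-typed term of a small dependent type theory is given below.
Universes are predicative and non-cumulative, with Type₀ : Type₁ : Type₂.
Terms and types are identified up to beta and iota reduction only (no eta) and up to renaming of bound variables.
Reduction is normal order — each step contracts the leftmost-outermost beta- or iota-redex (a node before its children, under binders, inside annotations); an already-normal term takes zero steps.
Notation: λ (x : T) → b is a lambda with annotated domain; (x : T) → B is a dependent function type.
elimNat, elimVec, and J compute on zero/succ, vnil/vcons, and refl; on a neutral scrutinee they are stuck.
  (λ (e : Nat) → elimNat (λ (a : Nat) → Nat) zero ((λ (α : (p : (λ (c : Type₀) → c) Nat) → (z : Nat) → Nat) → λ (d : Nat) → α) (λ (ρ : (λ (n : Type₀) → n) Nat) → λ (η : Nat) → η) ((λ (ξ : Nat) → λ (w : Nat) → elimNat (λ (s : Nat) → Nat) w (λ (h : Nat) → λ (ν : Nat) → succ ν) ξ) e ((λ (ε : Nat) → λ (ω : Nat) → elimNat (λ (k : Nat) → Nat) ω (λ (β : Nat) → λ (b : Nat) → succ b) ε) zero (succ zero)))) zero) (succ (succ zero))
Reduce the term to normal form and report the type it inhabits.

reduced normal form:
  zero
inferred type:
  Nat
observation: the first redex contracted is a beta-redex; the normal form is reached in 2 normal-order steps.


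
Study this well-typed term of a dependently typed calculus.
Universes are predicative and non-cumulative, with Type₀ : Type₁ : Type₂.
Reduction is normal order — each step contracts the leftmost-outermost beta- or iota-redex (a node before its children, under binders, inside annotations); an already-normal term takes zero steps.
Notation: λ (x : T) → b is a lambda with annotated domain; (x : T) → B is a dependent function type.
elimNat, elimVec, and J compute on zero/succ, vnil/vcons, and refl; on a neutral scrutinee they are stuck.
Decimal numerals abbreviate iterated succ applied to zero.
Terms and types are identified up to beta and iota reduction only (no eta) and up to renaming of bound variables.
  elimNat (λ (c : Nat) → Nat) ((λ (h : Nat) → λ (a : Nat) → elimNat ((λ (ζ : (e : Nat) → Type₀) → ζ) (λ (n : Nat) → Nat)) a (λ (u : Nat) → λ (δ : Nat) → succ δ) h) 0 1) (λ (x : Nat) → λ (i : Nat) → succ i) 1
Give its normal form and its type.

resulting normal form:
  2
type:
  Nat


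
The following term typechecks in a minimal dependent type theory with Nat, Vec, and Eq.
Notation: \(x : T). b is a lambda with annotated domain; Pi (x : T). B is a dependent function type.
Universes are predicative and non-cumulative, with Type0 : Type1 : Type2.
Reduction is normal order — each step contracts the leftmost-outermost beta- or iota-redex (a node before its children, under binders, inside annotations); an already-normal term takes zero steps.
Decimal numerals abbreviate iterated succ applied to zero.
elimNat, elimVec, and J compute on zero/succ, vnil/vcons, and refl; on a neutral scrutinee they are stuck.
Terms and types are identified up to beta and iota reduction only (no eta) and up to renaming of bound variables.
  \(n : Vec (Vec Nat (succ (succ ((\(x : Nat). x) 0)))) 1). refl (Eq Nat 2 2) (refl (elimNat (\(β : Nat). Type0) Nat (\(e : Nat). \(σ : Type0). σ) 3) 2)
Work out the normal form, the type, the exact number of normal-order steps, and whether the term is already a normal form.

resulting normal form:
  \(n : Vec (Vec Nat 2) 1). refl (Eq Nat 2 2) (refl Nat 2)
inferred type:
  Pi (n : Vec (Vec Nat 2) 1). Eq (Eq Nat 2 2) (refl Nat 2) (refl Nat 2)
steps to reach normal form (normal order): 11
term was already normal: no
first redex: a beta-redex


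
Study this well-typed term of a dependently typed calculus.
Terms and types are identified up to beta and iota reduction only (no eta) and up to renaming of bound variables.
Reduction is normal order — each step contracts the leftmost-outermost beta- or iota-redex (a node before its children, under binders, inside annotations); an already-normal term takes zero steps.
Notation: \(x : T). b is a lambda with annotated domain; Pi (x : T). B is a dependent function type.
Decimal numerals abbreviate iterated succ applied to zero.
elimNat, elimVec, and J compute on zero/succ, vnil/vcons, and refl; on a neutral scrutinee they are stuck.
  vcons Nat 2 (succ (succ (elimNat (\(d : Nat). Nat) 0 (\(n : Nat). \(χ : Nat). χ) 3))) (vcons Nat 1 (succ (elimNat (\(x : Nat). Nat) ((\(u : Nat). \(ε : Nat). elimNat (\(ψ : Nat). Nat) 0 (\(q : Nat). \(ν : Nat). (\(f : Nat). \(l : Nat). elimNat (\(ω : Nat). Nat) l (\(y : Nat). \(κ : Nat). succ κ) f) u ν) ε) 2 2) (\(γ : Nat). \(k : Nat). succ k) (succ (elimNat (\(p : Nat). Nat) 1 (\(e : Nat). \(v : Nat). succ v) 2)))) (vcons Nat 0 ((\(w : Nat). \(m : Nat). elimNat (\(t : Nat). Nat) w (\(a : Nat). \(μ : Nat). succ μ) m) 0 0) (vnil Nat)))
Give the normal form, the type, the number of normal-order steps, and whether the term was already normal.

resulting normal form:
  vcons Nat 2 2 (vcons Nat 1 9 (vcons Nat 0 0 (vnil Nat)))
type:
  Vec Nat 3
normal-order step count: 60
term was already normal: no
first contracted redex: an elimNat iota-redex


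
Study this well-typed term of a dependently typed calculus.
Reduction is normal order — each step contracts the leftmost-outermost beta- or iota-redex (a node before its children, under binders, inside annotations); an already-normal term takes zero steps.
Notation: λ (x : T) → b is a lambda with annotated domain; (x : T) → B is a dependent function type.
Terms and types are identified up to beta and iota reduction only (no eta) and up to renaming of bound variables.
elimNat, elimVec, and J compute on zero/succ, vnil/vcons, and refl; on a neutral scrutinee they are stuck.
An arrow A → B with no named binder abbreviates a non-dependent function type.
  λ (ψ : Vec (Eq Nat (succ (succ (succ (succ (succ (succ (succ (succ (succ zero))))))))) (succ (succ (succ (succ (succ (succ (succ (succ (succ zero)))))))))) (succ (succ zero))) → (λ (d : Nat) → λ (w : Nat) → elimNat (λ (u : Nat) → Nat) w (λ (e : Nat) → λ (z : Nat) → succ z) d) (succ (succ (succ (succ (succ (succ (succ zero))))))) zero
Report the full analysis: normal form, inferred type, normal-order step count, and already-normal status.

resulting normal form:
  λ (ψ : Vec (Eq Nat (succ (succ (succ (succ (succ (succ (succ (succ (succ zero))))))))) (succ (succ (succ (succ (succ (succ (succ (succ (succ zero)))))))))) (succ (succ zero))) → succ (succ (succ (succ (succ (succ (succ zero))))))
inferred type:
  Vec (Eq Nat (succ (succ (succ (succ (succ (succ (succ (succ (succ zero))))))))) (succ (succ (succ (succ (succ (succ (succ (succ (succ zero)))))))))) (succ (succ zero)) → Nat
reduction steps (normal order): 24
already normal: no
first contracted redex: a beta-redex


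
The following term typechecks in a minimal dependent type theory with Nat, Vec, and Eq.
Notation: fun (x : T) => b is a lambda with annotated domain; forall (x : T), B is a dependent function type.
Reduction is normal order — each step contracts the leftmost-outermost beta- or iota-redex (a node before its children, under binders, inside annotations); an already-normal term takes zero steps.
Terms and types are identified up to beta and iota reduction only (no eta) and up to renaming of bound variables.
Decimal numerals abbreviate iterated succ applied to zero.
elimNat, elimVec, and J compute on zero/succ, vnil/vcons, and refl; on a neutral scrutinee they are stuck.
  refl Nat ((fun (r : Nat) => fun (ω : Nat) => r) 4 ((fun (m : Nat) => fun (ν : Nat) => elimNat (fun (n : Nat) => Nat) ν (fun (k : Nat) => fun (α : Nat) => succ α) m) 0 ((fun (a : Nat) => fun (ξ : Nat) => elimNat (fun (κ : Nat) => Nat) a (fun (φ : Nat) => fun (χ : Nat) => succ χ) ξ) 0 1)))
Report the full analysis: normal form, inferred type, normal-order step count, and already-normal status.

normal form:
  refl Nat 4
type:
  Eq Nat 4 4
reduction steps (normal order): 2
started in normal form: no
first redex: a beta-redex


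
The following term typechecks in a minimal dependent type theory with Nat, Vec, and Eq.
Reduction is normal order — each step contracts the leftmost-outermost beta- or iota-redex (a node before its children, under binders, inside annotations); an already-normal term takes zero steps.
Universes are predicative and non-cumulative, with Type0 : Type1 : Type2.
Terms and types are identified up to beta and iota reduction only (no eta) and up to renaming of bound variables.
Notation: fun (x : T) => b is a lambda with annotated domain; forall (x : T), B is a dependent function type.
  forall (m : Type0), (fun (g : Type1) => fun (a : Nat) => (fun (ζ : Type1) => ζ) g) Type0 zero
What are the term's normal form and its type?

reduced normal form:
  forall (m : Type0), Type0
inferred type:
  Type1
observation: normalization takes exactly 3 steps under the normal-order strategy.


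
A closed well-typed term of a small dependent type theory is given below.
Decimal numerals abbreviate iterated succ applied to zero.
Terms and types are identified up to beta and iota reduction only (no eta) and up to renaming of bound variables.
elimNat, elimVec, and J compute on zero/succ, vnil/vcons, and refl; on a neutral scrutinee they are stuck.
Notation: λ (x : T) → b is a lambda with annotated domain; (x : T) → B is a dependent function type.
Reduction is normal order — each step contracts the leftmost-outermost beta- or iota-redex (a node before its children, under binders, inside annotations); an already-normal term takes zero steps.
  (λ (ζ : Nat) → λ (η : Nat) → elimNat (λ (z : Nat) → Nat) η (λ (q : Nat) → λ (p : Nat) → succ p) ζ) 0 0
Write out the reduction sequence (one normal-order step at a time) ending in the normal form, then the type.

normal-order reduction:
  (λ (ζ : Nat) → λ (η : Nat) → elimNat (λ (z : Nat) → Nat) η (λ (q : Nat) → λ (p : Nat) → succ p) ζ) 0 0
  ~> (λ (ζ : Nat) → elimNat (λ (η : Nat) → Nat) ζ (λ (z : Nat) → λ (q : Nat) → succ q) 0) 0
  ~> elimNat (λ (ζ : Nat) → Nat) 0 (λ (η : Nat) → λ (z : Nat) → succ z) 0
  ~> 0
type:
  Nat


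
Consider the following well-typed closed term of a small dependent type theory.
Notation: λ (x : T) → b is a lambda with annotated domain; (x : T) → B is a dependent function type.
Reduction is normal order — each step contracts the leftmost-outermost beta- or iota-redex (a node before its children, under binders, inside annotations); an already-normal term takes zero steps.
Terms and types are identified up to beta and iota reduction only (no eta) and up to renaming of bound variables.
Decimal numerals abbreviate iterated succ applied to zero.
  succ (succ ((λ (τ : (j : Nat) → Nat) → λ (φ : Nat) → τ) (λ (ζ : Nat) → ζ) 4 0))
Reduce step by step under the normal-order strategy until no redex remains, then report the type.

normal-order reduction sequence:
  succ (succ ((λ (τ : (j : Nat) → Nat) → λ (φ : Nat) → τ) (λ (ζ : Nat) → ζ) 4 0))
  ~> succ (succ ((λ (τ : Nat) → λ (j : Nat) → j) 4 0))
  ~> succ (succ ((λ (τ : Nat) → τ) 0))
  ~> 2
type:
  Nat


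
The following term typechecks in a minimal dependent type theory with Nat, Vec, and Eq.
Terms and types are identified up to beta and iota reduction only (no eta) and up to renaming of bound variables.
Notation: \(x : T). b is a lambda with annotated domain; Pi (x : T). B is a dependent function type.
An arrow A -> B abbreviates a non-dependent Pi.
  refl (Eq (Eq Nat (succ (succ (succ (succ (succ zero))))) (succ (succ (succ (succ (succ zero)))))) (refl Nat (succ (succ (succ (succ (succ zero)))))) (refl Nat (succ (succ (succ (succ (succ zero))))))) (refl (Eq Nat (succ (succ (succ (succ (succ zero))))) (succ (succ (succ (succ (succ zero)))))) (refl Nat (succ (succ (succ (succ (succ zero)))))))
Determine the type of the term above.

type:
  Eq (Eq (Eq Nat (succ (succ (succ (succ (succ zero))))) (succ (succ (succ (succ (succ zero)))))) (refl Nat (succ (succ (succ (succ (succ zero)))))) (refl Nat (succ (succ (succ (succ (succ zero))))))) (refl (Eq Nat (succ (succ (succ (succ (succ zero))))) (succ (succ (succ (succ (succ zero)))))) (refl Nat (succ (succ (succ (succ (succ zero))))))) (refl (Eq Nat (succ (succ (succ (succ (succ zero))))) (succ (succ (succ (succ (succ zero)))))) (refl Nat (succ (succ (succ (succ (succ zero)))))))


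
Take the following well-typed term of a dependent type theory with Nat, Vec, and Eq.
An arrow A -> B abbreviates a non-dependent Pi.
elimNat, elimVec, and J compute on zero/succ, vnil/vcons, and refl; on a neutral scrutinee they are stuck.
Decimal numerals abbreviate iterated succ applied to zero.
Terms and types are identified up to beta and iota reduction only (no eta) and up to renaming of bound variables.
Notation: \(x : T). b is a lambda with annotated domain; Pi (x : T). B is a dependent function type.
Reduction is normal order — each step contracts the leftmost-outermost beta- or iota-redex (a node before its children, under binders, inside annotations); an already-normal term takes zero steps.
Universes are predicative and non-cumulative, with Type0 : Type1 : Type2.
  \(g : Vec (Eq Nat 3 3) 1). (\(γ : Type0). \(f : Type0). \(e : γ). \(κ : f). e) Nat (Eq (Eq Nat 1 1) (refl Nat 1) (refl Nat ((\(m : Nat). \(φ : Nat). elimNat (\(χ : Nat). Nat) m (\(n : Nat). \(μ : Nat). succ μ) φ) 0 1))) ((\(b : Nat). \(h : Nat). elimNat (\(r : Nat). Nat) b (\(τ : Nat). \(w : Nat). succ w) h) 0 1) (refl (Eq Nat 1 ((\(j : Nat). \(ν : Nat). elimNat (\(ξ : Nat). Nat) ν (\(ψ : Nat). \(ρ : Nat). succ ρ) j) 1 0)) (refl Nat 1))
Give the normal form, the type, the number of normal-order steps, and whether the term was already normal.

resulting normal form:
  \(g : Vec (Eq Nat 3 3) 1). 1
inferred type:
  Vec (Eq Nat 3 3) 1 -> Nat
normal-order step count: 10
already normal: no
first redex: a beta-redex


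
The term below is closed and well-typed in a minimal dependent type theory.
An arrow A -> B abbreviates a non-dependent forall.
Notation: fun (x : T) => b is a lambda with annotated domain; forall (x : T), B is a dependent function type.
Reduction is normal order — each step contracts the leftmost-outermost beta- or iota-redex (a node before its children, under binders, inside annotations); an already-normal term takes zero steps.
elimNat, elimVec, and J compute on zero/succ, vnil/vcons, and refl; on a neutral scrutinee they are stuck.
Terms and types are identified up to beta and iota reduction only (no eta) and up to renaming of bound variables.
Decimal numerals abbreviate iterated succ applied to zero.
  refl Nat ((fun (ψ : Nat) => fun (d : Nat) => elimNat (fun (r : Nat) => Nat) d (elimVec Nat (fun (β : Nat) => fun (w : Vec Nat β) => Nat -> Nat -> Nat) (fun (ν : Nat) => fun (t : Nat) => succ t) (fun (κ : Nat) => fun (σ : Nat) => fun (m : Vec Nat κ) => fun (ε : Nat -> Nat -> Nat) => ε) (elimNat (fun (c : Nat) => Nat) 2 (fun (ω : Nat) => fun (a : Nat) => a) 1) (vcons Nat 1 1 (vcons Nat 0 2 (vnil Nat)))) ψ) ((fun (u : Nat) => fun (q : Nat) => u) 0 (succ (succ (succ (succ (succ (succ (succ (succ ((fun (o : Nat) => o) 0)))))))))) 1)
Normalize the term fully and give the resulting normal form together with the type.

normal form:
  refl Nat 1
type:
  Eq Nat 1 1
observation: 16 normal-order steps normalize the term, beginning with a beta-redex.


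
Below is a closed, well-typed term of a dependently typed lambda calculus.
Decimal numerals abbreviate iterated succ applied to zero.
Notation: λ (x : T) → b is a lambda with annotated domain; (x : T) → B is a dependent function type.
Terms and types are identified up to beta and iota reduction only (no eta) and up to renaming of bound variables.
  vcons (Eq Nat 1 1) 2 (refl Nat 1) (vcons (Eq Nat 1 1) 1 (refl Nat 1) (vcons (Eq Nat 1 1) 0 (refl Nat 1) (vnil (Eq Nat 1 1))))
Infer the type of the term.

the term's type:
  Vec (Eq Nat 1 1) 3


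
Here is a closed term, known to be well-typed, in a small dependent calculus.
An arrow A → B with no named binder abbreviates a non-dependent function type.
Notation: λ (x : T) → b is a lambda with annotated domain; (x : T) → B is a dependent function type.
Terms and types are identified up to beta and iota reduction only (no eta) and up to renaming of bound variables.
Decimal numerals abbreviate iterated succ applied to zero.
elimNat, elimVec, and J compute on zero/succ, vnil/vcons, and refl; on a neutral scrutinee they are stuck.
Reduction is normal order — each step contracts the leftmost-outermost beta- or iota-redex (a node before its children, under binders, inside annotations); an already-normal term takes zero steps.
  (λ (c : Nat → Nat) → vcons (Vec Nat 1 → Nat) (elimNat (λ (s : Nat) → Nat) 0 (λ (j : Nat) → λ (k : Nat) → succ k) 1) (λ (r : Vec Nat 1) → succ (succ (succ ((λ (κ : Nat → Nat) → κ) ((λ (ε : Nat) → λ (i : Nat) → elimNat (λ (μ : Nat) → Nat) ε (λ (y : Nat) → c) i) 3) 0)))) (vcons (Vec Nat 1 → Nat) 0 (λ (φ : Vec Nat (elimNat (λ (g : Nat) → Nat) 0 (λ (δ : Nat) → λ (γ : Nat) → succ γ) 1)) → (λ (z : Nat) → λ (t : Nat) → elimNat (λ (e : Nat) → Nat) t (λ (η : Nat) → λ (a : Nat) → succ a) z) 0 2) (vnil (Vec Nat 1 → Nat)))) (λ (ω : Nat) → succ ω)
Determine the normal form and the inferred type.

normal form:
  vcons (Vec Nat 1 → Nat) 1 (λ (c : Vec Nat 1) → 6) (vcons (Vec Nat 1 → Nat) 0 (λ (s : Vec Nat 1) → 2) (vnil (Vec Nat 1 → Nat)))
inferred type:
  Vec (Vec Nat 1 → Nat) 2
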